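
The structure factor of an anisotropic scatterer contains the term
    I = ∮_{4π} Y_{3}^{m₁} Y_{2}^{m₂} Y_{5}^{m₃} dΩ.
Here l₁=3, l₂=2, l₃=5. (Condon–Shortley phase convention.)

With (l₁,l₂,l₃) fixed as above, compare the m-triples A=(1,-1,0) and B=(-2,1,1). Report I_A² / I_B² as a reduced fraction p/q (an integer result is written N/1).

Same 3,2,5: normalisation and zero-m 3j drop out of the ratio.
A: Δ: 0! 6! 4! / 11! → 1/2310; sum: t=0:+1/288 = 1/288; 3j²(3 2 5; 1 -1 0) = Δ·Π!·Σ² = 5/231  (sign -1)
B: Δ: 0! 6! 4! / 11! → 1/2310; sum: t=0:+1/720 = 1/720; 3j²(3 2 5; -2 1 1) = Δ·Π!·Σ² = 4/385  (sign +1)
I_A²/I_B² = (5/231)/(4/385) = 25/12

25/12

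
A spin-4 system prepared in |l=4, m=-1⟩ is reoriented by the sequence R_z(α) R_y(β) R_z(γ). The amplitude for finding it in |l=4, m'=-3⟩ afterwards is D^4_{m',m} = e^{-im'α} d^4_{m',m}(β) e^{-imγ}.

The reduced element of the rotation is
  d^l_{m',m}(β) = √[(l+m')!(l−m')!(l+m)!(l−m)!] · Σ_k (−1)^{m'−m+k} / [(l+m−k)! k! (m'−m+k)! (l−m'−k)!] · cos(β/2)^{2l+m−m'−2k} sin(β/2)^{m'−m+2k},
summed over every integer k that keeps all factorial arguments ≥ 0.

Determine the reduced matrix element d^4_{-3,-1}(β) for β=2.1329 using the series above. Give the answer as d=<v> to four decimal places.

d=-0.3463

d^4_{-3,-1}(β=2.1329) via the finite sum:
With c≡cos(β/2)=0.483235 and s≡sin(β/2)=0.875491, N=[1·5040·6·120]^{1/2}=1904.940944
Admissible k: 2..3 (factorial args all ≥0)
  k=2: (−1)^0·1904.9409/(240)·0.4832^6·0.8755^2 = +0.077468
  k=3: (−1)^1·1904.9409/(144)·0.4832^4·0.8755^4 = -0.423798
d^4_{-3,-1}(2.1329) = +0.077468 -0.423798 = -0.346330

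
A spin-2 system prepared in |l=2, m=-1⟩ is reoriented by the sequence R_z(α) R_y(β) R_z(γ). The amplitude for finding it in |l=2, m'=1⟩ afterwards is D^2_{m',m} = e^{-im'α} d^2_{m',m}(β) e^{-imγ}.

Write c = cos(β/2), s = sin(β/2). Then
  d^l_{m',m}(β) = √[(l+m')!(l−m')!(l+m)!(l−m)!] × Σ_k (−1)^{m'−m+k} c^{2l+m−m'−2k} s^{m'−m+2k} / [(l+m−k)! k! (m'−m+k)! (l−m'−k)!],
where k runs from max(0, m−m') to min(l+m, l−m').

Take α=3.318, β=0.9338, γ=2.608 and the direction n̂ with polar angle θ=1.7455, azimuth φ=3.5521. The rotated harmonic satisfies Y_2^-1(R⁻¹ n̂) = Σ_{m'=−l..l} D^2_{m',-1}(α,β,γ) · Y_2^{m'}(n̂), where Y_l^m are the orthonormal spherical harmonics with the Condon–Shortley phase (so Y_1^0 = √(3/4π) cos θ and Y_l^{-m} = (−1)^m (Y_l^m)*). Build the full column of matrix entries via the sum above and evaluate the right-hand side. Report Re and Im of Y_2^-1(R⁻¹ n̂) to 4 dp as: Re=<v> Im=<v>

Re=-0.2548 Im=0.2872

Need the full column D^2_{m',-1} for m'=−2..2 at α=3.3180, β=0.9338, γ=2.6080.
cos(β/2)=0.892968, sin(β/2)=0.450120
d^2_{-2,-1}: single k=1 term ⇒ +0.641012;  D = -0.630566+0.115251i
d^2_{-1,-1}: k∈[0..1] ⇒ +0.635834 -0.484674 = +0.151159;  D = +0.141619-0.052851i
d^2_{0,-1}: k∈[0..1] ⇒ -0.785076 +0.199479 = -0.585597;  D = +0.504191-0.297852i
d^2_{1,-1}: k∈[0..1] ⇒ +0.484674 -0.041050 = +0.443624;  D = +0.336428-0.289169i
d^2_{2,-1}: single k=0 term ⇒ -0.162874;  D = +0.102969-0.126196i
Y_2^{m'}(θ=1.7455,φ=3.5521) and Σ D·Y over m':
  (-0.6306+0.1153i)·(+0.2553-0.2741i)  (+0.1416-0.0529i)·(+0.1213-0.0528i)  (+0.5042-0.2979i)·(-0.2868+0.0000i)  (+0.3364-0.2892i)·(-0.1213-0.0528i)  (+0.1030-0.1262i)·(+0.2553+0.2741i)
Y_2^-1(R⁻¹ n̂) = -0.254770+0.287156i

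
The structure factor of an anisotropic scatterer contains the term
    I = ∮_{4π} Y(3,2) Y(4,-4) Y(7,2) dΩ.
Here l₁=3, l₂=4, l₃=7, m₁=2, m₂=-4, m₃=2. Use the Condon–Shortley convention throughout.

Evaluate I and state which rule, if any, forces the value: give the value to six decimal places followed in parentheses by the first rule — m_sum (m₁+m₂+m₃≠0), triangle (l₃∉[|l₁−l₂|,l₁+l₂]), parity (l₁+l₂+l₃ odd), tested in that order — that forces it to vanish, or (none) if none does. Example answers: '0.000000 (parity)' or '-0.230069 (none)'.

0.020214 (none)

m-sum 0 ✓  L=14 even ✓  1≤7≤7 ✓
Π(2lᵢ+1) = 7×9×15 = 945
triangle coeff Δ(3,4,7) = 1/45045
Σ_t [0,0]: t=0:+1/20736 = 1/20736
(3j)²=35/1287 [(3 4 7; 0 0 0)], sign=-1
Σ_t [0,0]: t=0:+1/4838400 = 1/4838400
(3j)²=1/5005 [(3 4 7; 2 -4 2)], sign=-1
⇒ 4πI² = 105/20449
I = (+1)√(105/20449/(4π)) = 0.02021407
No selection rule forces the value: the integral is nonzero (none).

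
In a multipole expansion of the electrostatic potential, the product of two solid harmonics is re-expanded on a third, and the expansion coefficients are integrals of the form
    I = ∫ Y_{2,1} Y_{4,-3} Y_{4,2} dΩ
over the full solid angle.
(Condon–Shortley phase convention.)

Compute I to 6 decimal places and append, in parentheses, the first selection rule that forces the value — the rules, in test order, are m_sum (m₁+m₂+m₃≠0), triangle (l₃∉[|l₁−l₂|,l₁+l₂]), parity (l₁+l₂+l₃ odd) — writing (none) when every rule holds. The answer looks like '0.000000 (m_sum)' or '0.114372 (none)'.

Rules hold: Σm=0, L=10 even, 2≤4≤6.
N = 5·9·9 = 405
Δ = 2!·2!·6!/11! = 1/13860
Racah Σ t=0..2: t=0:+1/192 t=1:−1/36 t=2:+1/192 = -5/288
⇒ 3j(2 4 4; 0 0 0)² = 20/693, sgn -1
Racah Σ t=0..1: t=0:+1/240 t=1:−1/1440 = 1/288
⇒ 3j(2 4 4; 1 -3 2)² = 5/132, sgn +1
4πI² = N·(3j₀)²·(3jₘ)² = 375/847
I = -1·√(0.442739/4π) = -0.18770204
No selection rule forces the value: the integral is nonzero (none).

-0.187702 (none)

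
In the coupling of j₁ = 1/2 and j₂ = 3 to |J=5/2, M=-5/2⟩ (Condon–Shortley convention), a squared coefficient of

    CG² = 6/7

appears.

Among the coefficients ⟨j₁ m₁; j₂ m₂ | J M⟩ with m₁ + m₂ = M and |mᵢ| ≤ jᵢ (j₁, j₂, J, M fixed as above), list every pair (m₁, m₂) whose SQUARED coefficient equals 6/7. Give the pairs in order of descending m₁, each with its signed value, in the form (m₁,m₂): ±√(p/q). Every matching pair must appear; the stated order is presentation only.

Admissible pairs with m₁+m₂ = M = -5/2: (-1/2,-2), (1/2,-3)
  (m₁,m₂)=(1/2,-3): CG² = 6/7, CG = +√(6/7)   ← matches the target
  (m₁,m₂)=(-1/2,-2): CG² = 1/7, CG = −√(1/7)
Pairs with CG² = 6/7: (1/2,-3): +√(6/7)

(1/2,-3): +√(6/7)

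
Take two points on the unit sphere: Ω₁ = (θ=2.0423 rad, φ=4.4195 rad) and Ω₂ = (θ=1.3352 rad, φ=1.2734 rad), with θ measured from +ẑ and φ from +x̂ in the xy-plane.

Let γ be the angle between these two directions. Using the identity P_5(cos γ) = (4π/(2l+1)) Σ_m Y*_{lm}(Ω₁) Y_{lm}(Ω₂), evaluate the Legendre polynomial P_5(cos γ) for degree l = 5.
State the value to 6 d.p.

Expand P_5 via completeness: Σ_{m} conj(Y_{5,m}) at Ω₁ times Y_{5,m} at Ω₂ —
  m=-5: (-0.258996-0.027649i) × (+0.402054-0.033777i) = -0.105064-0.002368i  (running Σ = -0.105064-0.002368i)
  m=-4: (-0.163244+0.386929i) × (+0.113950+0.284295i) = -0.128604-0.002319i  (running Σ = -0.233668-0.004687i)
  m=-3: (+0.161372+0.133765i) × (+0.126179-0.101746i) = +0.033972+0.000459i  (running Σ = -0.199696-0.004228i)
  m=-2: (-0.193993+0.128706i) × (+0.259167+0.175331i) = -0.072843-0.000657i  (running Σ = -0.272539-0.004884i)
  m=-1: (+0.081934+0.271698i) × (+0.027336-0.089191i) = +0.026473+0.000119i  (running Σ = -0.246066-0.004765i)
  m=0: (-0.172078-0.000000i) × (+0.310470+0.000000i) = -0.053425-0.000000i  (running Σ = -0.299491-0.004765i)
  m=1: (-0.081934+0.271698i) × (-0.027336-0.089191i) = +0.026473-0.000119i  (running Σ = -0.273018-0.004884i)
  m=2: (-0.193993-0.128706i) × (+0.259167-0.175331i) = -0.072843+0.000657i  (running Σ = -0.345861-0.004228i)
  m=3: (-0.161372+0.133765i) × (-0.126179-0.101746i) = +0.033972-0.000459i  (running Σ = -0.311889-0.004687i)
  m=4: (-0.163244-0.386929i) × (+0.113950-0.284295i) = -0.128604+0.002319i  (running Σ = -0.440493-0.002368i)
  m=5: (+0.258996-0.027649i) × (-0.402054-0.033777i) = -0.105064+0.002368i  (running Σ = -0.545557+0.000000i)
Σ over m = -0.545557+0.000000i; ×(4π/11) → -0.623243+0.000000i. Real part: -0.623243

-0.623243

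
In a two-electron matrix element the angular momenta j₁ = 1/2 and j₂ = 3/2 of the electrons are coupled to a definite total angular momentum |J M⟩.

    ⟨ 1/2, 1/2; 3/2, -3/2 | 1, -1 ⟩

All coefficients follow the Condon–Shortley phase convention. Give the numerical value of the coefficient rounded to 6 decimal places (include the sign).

+0.866025  (= +√(3/4))

j₁+j₂−J=1  J+j₁−j₂=0  J−j₁+j₂=2  j₁+j₂+J+1=4
(j₁±m₁, j₂±m₂, J±M) = (1,0,0,3,0,2)
P² = 3
sum k=0..0:
  [0] +1/2 = 1/2
S = 1/2
C² = P²·S² = 3/4 ; C = +0.866025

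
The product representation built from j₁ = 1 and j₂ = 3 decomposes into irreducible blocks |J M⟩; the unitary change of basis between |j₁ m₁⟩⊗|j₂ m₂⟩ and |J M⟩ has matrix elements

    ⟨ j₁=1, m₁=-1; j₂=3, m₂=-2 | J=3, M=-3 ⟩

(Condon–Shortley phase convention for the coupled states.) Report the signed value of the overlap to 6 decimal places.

-0.500000

j₁+j₂−J=1  J+j₁−j₂=1  J−j₁+j₂=5  j₁+j₂+J+1=8
(j₁±m₁, j₂±m₂, J±M) = (0,2,1,5,0,6)
P² = 3600
sum k=1..1:
  [1] −1/120 = -1/120
S = -1/120
C² = P²·S² = 1/4 ; C = -0.500000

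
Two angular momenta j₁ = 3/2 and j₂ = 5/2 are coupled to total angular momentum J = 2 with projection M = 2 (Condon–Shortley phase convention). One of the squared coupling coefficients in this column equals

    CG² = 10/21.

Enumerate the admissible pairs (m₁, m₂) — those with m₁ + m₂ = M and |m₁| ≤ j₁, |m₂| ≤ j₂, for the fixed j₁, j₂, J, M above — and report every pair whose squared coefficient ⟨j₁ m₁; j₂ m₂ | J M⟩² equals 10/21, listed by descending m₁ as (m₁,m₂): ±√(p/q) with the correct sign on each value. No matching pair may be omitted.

(-1/2,5/2): +√(10/21)

Admissible pairs with m₁+m₂ = M = 2: (-1/2,5/2), (1/2,3/2), (3/2,1/2)
  (m₁,m₂)=(3/2,1/2): CG² = 1/7, CG = +√(1/7)
  (m₁,m₂)=(1/2,3/2): CG² = 8/21, CG = −√(8/21)
  (m₁,m₂)=(-1/2,5/2): CG² = 10/21, CG = +√(10/21)   ← matches the target
Pairs with CG² = 10/21: (-1/2,5/2): +√(10/21)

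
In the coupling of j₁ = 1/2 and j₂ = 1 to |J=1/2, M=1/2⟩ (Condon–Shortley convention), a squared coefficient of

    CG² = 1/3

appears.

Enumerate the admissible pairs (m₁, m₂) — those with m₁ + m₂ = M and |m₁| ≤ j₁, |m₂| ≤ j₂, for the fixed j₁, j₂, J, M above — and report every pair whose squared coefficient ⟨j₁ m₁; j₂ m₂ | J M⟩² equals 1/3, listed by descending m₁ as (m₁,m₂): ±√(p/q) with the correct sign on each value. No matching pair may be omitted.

(1/2,0): +√(1/3)

Admissible pairs with m₁+m₂ = M = 1/2: (-1/2,1), (1/2,0)
  (m₁,m₂)=(1/2,0): CG² = 1/3, CG = +√(1/3)   ← matches the target
  (m₁,m₂)=(-1/2,1): CG² = 2/3, CG = −√(2/3)
Pairs with CG² = 1/3: (1/2,0): +√(1/3)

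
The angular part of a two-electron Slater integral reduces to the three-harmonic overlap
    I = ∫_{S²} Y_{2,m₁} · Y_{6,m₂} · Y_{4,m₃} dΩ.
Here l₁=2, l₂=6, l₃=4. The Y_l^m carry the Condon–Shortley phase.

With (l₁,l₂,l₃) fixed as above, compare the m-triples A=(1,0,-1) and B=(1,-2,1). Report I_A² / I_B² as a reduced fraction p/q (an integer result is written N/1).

Shared (l₁,l₂,l₃)=(2,6,4): N and (l;000)² cancel in I_A²/I_B².
A: Δ = 4!·0!·8!/13! = 1/6435; Racah Σ t=1..1: t=1:−1/4320 = -1/4320; ⇒ 3j(2 6 4; 1 0 -1)² = 8/429, sgn +1
B: Δ = 4!·0!·8!/13! = 1/6435; Racah Σ t=1..1: t=1:−1/4320 = -1/4320; ⇒ 3j(2 6 4; 1 -2 1)² = 224/6435, sgn +1
I_A²/I_B² = (8/429)/(224/6435) = 15/28

15/28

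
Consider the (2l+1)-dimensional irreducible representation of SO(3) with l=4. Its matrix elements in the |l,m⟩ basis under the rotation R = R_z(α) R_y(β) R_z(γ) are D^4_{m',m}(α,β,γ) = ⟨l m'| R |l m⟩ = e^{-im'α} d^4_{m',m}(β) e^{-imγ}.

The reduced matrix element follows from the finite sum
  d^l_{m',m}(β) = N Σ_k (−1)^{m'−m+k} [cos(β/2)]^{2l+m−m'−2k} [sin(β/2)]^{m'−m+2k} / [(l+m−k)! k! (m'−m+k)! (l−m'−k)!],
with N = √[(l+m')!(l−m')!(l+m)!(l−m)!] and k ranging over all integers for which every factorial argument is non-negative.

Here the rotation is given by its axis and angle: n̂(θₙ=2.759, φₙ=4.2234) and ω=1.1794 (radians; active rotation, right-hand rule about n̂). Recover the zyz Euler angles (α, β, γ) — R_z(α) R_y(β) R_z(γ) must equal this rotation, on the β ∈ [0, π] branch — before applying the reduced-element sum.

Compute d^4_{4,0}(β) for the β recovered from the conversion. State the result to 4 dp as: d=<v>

d=0.0142

Axis–angle → zyz. n̂ = (sinθₙcosφₙ, sinθₙsinφₙ, cosθₙ) = (-0.175364, -0.329576, -0.927700), ω = 1.1794.
R = I cosω + sinω [n̂]ₓ + (1−cosω) n̂n̂ᵀ gives
  R = [+0.400501, +0.893293, -0.204028; -0.821797, +0.448663, +0.351214; +0.405277, +0.027009, +0.913795]
β = atan2(√(R₁₃²+R₂₃²), R₃₃) = 0.418265; α = atan2(R₂₃, R₁₃) mod 2π = 2.097071; γ = atan2(R₃₂, −R₃₁) mod 2π = 3.075049
d^4_{4,0}(β=0.4183) via the finite sum:
With c≡cos(β/2)=0.978211 and s≡sin(β/2)=0.207611, N=[40320·1·24·24]^{1/2}=4819.161753
The bounds max(0,m−m')=0 and min(l+m,l−m')=0 give 1 term
  k=0: (−1)^4·4819.1618/(576)·0.9782^4·0.2076^4 = +0.014233
d^4_{4,0}(0.4183) = +0.014233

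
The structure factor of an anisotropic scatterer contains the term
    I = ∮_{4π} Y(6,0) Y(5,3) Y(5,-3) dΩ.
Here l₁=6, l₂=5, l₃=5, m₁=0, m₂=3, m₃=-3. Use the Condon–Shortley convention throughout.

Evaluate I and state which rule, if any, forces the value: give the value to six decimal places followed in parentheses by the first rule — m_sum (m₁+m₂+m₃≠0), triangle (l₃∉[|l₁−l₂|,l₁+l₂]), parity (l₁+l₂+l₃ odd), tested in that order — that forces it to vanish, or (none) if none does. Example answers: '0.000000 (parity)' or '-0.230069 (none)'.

Rules hold: Σm=0, L=16 even, 1≤5≤11.
N = 13·11·11 = 1573
Δ = 6!·6!·4!/17! = 1/28588560
Racah Σ t=1..5: t=1:−1/345600 t=2:+1/13824 t=3:−1/5184 t=4:+1/13824 t=5:−1/345600 = -7/129600
⇒ 3j(6 5 5; 0 0 0)² = 80/7293, sgn +1
Racah Σ t=4..6: t=4:+1/55296 t=5:−1/86400 t=6:+1/2073600 = 29/4147200
⇒ 3j(6 5 5; 0 3 -3)² = 841/145860, sgn +1
4πI² = N·(3j₀)²·(3jₘ)² = 3364/33813
I = +1·√(0.0994884/4π) = 0.08897771
No selection rule forces the value: the integral is nonzero (none).

0.088978 (none)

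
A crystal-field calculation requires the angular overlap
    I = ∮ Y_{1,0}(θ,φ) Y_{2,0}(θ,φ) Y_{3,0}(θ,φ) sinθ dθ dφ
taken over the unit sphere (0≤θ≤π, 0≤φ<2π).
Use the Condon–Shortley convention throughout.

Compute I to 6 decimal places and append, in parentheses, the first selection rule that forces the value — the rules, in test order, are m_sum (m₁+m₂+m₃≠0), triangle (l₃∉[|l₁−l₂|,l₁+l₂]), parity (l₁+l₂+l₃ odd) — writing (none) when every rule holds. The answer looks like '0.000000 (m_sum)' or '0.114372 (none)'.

Rules hold: Σm=0, L=6 even, 1≤3≤3.
N = 3·5·7 = 105
Δ = 0!·2!·4!/7! = 1/105
Racah Σ t=0..0: t=0:+1/4 = 1/4
⇒ 3j(1 2 3; 0 0 0)² = 3/35, sgn -1
(m-triple is (0,0,0) — same symbol as above.)
4πI² = N·(3j₀)²·(3jₘ)² = 27/35
I = +1·√(0.771429/4π) = 0.24776670
No selection rule forces the value: the integral is nonzero (none).

0.247767 (none)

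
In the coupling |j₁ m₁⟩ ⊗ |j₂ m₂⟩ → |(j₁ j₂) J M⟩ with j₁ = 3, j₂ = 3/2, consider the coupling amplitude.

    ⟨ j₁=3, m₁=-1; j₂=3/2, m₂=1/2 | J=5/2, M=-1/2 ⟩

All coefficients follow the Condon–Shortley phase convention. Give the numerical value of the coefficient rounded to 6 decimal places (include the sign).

√[6·2!4!1!/8! · 2!4!2!1!2!3!] = √(288/35)
  +(−1)^1/∏(1,1,3,1,1,0)! = -1/6  (running -1/6)
  +(−1)^2/∏(2,0,2,0,2,1)! = 1/8  (running -1/24)
⟨..|..⟩ = √(288/35)·(-1/24) = -0.119523

-0.119523  (= −√(1/70))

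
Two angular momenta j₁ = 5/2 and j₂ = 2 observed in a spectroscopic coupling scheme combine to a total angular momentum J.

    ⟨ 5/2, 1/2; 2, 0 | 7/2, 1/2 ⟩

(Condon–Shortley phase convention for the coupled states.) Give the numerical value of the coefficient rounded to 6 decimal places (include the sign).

+0.195180  (= +√(4/105))

triangle: 1!*4!*3!/9! = 144/362880
(j±m)!: 3!*2!*2!*2!*4!*3! = 6912
prefactor² = (2J+1)*Δ*N² = 768/35
  k=0: +1/(0!*1!*2!*2!*2!*1!) = 1/8
  k=1: −1/(1!*0!*1!*1!*3!*2!) = -1/12
Σ = 1/24  ⇒  CG² = 768/35*(1/24)² = 4/105
CG = +√(4/105) = +0.195180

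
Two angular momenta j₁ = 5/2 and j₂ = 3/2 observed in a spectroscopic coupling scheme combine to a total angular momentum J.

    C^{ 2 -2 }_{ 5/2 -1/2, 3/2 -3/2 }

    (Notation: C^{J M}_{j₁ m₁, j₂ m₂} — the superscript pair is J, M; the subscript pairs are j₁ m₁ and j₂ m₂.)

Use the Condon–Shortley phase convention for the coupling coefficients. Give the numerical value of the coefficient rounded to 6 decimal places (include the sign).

j₁+j₂−J=2  J+j₁−j₂=3  J−j₁+j₂=1  j₁+j₂+J+1=7
(j₁±m₁, j₂±m₂, J±M) = (2,3,0,3,0,4)
P² = 144/7
sum k=0..0:
  [0] +1/12 = 1/12
S = 1/12
C² = P²·S² = 1/7 ; C = +0.377964

+0.377964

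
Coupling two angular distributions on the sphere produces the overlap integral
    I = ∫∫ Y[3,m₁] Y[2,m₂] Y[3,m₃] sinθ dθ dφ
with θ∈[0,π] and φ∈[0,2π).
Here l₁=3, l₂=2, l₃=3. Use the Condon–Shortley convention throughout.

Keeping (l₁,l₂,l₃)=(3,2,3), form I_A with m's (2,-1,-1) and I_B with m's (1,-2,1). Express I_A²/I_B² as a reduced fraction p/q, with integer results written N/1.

l's match ⇒ only the (l;m) 3-j factors differ between A and B.
A: triangle coeff Δ(3,2,3) = 1/3780; Σ_t [0,1]: t=0:+1/12 t=1:−1/48 = 1/16; (3j)²=1/28 [(3 2 3; 2 -1 -1)], sign=+1
B: triangle coeff Δ(3,2,3) = 1/3780; Σ_t [0,0]: t=0:+1/16 = 1/16; (3j)²=2/35 [(3 2 3; 1 -2 1)], sign=+1
I_A²/I_B² = (1/28)/(2/35) = 5/8

5/8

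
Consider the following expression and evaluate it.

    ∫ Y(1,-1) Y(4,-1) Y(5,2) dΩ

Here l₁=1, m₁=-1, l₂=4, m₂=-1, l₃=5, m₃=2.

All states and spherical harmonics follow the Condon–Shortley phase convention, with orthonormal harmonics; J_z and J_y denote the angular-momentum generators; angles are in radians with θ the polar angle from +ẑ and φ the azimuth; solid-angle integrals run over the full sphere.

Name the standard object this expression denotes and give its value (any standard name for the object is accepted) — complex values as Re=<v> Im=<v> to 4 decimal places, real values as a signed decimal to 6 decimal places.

This is a Gaunt coefficient — the integral of a triple product of spherical harmonics over the sphere.
Rules hold: Σm=0, L=10 even, 3≤5≤5.
N = 3·9·11 = 297
Δ = 0!·2!·8!/11! = 1/495
Racah Σ t=0..0: t=0:+1/576 = 1/576
⇒ 3j(1 4 5; 0 0 0)² = 5/99, sgn -1
Racah Σ t=0..0: t=0:+1/1440 = 1/1440
⇒ 3j(1 4 5; -1 -1 2)² = 7/165, sgn -1
4πI² = N·(3j₀)²·(3jₘ)² = 7/11
I = +1·√(0.636364/4π) = 0.22503380

Gaunt coefficient, +0.225034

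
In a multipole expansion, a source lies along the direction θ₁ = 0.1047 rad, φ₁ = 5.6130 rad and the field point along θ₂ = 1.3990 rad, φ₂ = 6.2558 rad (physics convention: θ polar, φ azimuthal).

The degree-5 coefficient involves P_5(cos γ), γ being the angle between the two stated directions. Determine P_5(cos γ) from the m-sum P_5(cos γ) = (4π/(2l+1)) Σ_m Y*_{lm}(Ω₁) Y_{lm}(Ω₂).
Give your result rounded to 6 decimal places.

0.340636

Expand P_5 via completeness: Σ_{m} conj(Y_{5,m}) at Ω₁ times Y_{5,m} at Ω₂ —
  [-5]  conj(Y_{5,-5})(Ω₁) = -0.00001 + 0.00000j ; Y_{5,-5}(Ω₂) = 0.42693 + 0.05883j ; Δ = -0.00000 + 0.00000j
  [-4]  conj(Y_{5,-4})(Ω₁) = -0.00016 - 0.00008j ; Y_{5,-4}(Ω₂) = 0.23504 + 0.02585j ; Δ = -0.00003 - 0.00002j
  [-3]  conj(Y_{5,-3})(Ω₁) = -0.00133 - 0.00282j ; Y_{5,-3}(Ω₂) = -0.24304 - 0.02001j ; Δ = 0.00027 + 0.00071j
  [-2]  conj(Y_{5,-2})(Ω₁) = 0.00827 - 0.03526j ; Y_{5,-2}(Ω₂) = -0.25621 - 0.01405j ; Δ = -0.00261 + 0.00892j
  [-1]  conj(Y_{5,-1})(Ω₁) = 0.20190 - 0.16002j ; Y_{5,-1}(Ω₂) = 0.19204 + 0.00526j ; Δ = 0.03962 - 0.02967j
  [+0]  conj(Y_{5,0})(Ω₁) = 0.86021 + 0.00000j ; Y_{5,0}(Ω₂) = 0.26007 + 0.00000j ; Δ = 0.22372 + 0.00000j
  [+1]  conj(Y_{5,1})(Ω₁) = -0.20190 - 0.16002j ; Y_{5,1}(Ω₂) = -0.19204 + 0.00526j ; Δ = 0.03962 + 0.02967j
  [+2]  conj(Y_{5,2})(Ω₁) = 0.00827 + 0.03526j ; Y_{5,2}(Ω₂) = -0.25621 + 0.01405j ; Δ = -0.00261 - 0.00892j
  [+3]  conj(Y_{5,3})(Ω₁) = 0.00133 - 0.00282j ; Y_{5,3}(Ω₂) = 0.24304 - 0.02001j ; Δ = 0.00027 - 0.00071j
  [+4]  conj(Y_{5,4})(Ω₁) = -0.00016 + 0.00008j ; Y_{5,4}(Ω₂) = 0.23504 - 0.02585j ; Δ = -0.00003 + 0.00002j
  [+5]  conj(Y_{5,5})(Ω₁) = 0.00001 + 0.00000j ; Y_{5,5}(Ω₂) = -0.42693 + 0.05883j ; Δ = -0.00000 - 0.00000j
Total Σ_m = 0.29818 - 0.00000j. Multiply by 1.142397: 0.34064 - 0.00000j. P_5(cos γ) = 0.340636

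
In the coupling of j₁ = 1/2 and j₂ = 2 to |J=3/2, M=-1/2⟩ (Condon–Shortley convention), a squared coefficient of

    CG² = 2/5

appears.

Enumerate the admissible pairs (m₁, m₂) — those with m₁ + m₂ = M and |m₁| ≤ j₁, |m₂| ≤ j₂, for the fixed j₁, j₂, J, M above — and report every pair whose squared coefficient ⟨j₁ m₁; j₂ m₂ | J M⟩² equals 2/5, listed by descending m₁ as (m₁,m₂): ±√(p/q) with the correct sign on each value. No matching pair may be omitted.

Admissible pairs with m₁+m₂ = M = -1/2: (-1/2,0), (1/2,-1)
  (m₁,m₂)=(1/2,-1): CG² = 3/5, CG = +√(3/5)
  (m₁,m₂)=(-1/2,0): CG² = 2/5, CG = −√(2/5)   ← matches the target
Pairs with CG² = 2/5: (-1/2,0): −√(2/5)

(-1/2,0): −√(2/5)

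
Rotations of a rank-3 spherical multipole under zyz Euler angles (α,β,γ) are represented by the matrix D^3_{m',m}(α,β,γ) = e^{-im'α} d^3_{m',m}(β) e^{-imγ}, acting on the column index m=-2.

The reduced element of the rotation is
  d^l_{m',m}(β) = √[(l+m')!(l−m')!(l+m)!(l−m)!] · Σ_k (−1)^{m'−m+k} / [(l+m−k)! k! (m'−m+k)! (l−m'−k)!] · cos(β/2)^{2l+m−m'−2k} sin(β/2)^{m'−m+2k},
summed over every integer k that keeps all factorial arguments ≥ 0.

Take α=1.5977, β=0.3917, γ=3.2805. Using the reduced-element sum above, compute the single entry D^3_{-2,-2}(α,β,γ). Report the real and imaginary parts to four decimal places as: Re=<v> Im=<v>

Re=-0.6764 Im=-0.2329

First d^3_{-2,-2}(β=0.3917), then the phase factors e^{-i(-2)α} and e^{-i(-2)γ}:
With c≡cos(β/2)=0.980883 and s≡sin(β/2)=0.194600, N=[1·120·1·120]^{1/2}=120.000000
k∈{0,1} keeps every argument non-negative
  k=0: (−1)^0·120.0000/(120)·0.9809^6·0.1946^0 = +0.890640
  k=1: (−1)^1·120.0000/(24)·0.9809^4·0.1946^2 = -0.175277
d^3_{-2,-2}(0.3917) = +0.890640 -0.175277 = +0.715363
Phases: e^{-i·(-2)·1.5977}=-0.998553-0.053781i, e^{-i·(-2)·3.2805}=+0.961657+0.274255i ⇒ D=-0.676387-0.232906i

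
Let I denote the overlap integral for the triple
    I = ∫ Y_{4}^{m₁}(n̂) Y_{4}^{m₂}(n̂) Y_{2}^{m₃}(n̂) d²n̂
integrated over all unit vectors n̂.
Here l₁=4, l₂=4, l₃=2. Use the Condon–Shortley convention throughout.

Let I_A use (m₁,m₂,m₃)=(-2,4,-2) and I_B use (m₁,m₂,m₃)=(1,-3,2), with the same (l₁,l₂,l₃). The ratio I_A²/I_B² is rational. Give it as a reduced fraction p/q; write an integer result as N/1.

4/9

Same 4,4,2: normalisation and zero-m 3j drop out of the ratio.
A: Δ: 6! 2! 2! / 11! → 1/13860; sum: t=6:+1/2880 = 1/2880; 3j²(4 4 2; -2 4 -2) = Δ·Π!·Σ² = 2/165  (sign +1)
B: Δ: 6! 2! 2! / 11! → 1/13860; sum: t=1:−1/480 = -1/480; 3j²(4 4 2; 1 -3 2) = Δ·Π!·Σ² = 3/110  (sign -1)
I_A²/I_B² = (2/165)/(3/110) = 4/9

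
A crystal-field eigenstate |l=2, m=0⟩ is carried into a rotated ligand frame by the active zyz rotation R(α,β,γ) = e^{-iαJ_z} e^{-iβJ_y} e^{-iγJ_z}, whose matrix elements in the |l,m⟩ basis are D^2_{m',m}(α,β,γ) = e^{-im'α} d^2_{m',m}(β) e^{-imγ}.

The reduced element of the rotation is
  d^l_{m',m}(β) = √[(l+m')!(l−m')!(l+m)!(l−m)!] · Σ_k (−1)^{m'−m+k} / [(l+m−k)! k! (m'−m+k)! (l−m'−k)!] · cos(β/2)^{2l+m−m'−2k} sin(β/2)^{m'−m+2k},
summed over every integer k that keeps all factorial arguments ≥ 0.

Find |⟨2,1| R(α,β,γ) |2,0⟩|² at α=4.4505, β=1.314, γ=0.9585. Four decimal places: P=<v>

P=0.0905

First d^2_{1,0}(β=1.3140), then the phase factors e^{-i(1)α} and e^{-i(0)γ}:
c=cos(1.314000/2)=0.791828, s=sin(1.314000/2)=0.610744; N=√[6·1·2·2]=4.898979
The bounds max(0,m−m')=0 and min(l+m,l−m')=1 give 2 terms
  k=0: (−1)^1·4.8990/(2)·0.7918^3·0.6107^1 = -0.742724
  k=1: (−1)^2·4.8990/(2)·0.7918^1·0.6107^3 = +0.441860
d^2_{1,0}(1.3140) = -0.742724 +0.441860 = -0.300864
|D^2_{1,0}|² = |d^2_{1,0}(β)|² = (-0.300864)² = 0.090519 (the z-rotation phases have unit modulus)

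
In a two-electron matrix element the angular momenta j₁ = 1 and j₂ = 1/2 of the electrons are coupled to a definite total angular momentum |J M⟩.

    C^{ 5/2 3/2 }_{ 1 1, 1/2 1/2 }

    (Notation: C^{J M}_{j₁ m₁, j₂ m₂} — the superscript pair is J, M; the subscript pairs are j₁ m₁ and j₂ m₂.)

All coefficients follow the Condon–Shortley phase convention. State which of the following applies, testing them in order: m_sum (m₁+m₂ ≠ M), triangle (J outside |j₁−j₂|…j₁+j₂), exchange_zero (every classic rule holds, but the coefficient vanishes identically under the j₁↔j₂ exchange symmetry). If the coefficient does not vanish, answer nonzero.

triangle

m-sum: m₁+m₂ = 1+1/2 = 3/2, M = 3/2  ✓
triangle: need |j₁−j₂| ≤ J ≤ j₁+j₂, i.e. J ∈ [1/2, 3/2]; J = 5/2 is outside ✗ ⇒ coefficient is 0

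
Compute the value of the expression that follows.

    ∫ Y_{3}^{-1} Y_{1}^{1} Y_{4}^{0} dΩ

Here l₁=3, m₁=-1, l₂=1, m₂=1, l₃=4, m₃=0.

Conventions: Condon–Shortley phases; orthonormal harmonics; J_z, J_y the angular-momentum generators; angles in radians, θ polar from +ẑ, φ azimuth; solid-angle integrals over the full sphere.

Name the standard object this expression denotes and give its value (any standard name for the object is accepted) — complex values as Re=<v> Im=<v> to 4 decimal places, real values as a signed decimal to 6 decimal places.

Gaunt coefficient, +0.150786

This is a Gaunt coefficient — the integral of a triple product of spherical harmonics over the sphere.
Checks pass: Σm=0; 8 even; l₃=4∈[2,4].
(2·3+1)(2·1+1)(2·4+1) = 189
Δ: 0! 6! 2! / 9! → 1/252
sum: t=0:+1/36 = 1/36
3j²(3 1 4; 0 0 0) = Δ·Π!·Σ² = 4/63  (sign +1)
sum: t=0:+1/96 = 1/96
3j²(3 1 4; -1 1 0) = Δ·Π!·Σ² = 1/42  (sign +1)
combine: 4πI² = 189·4/63·1/42 = 2/7
take √, sign +1: I = 0.15078601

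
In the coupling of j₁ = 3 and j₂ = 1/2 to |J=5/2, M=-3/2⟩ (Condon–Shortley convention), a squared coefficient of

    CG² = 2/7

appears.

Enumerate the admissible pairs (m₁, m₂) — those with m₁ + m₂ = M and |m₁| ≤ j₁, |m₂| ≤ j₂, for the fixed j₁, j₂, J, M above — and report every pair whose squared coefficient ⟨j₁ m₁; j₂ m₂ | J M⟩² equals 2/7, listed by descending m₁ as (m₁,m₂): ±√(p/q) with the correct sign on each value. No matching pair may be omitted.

(-1,-1/2): +√(2/7)

Admissible pairs with m₁+m₂ = M = -3/2: (-2,1/2), (-1,-1/2)
  (m₁,m₂)=(-1,-1/2): CG² = 2/7, CG = +√(2/7)   ← matches the target
  (m₁,m₂)=(-2,1/2): CG² = 5/7, CG = −√(5/7)
Pairs with CG² = 2/7: (-1,-1/2): +√(2/7)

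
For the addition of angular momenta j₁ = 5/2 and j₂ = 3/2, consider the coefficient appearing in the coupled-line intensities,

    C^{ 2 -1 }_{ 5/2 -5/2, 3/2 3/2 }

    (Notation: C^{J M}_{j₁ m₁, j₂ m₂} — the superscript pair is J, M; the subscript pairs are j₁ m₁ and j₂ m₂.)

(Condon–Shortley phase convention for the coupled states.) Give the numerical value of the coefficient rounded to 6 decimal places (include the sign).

+0.597614  (= +√(5/14))

j₁+j₂−J=2  J+j₁−j₂=3  J−j₁+j₂=1  j₁+j₂+J+1=7
(j₁±m₁, j₂±m₂, J±M) = (0,5,3,0,1,3)
P² = 360/7
sum k=2..2:
  [2] +1/12 = 1/12
S = 1/12
C² = P²·S² = 5/14 ; C = +0.597614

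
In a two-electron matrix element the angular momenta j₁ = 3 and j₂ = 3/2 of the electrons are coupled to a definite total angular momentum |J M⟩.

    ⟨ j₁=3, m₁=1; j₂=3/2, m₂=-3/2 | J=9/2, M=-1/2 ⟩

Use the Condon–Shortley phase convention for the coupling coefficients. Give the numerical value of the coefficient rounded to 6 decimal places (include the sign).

+0.345033

√[10·0!6!3!/10! · 4!2!0!3!4!5!] = √(69120/7)
  +(−1)^0/∏(0,0,2,0,4,3)! = 1/288  (running 1/288)
⟨..|..⟩ = √(69120/7)·(1/288) = +0.345033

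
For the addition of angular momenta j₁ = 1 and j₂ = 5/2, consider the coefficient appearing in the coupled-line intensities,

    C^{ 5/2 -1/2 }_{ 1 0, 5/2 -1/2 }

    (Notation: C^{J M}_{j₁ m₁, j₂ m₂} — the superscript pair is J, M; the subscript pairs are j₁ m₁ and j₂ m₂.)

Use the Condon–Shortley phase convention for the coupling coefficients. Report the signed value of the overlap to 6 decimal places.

triangle: 1!×1!×4!/7! = 24/5040
(j±m)!: 1!×1!×2!×3!×2!×3! = 144
prefactor² = (2J+1)×Δ×N² = 144/35
  k=0: +1/(0!×1!×1!×2!×0!×2!) = 1/4
  k=1: −1/(1!×0!×0!×1!×1!×3!) = -1/6
Σ = 1/12  ⇒  CG² = 144/35×(1/12)² = 1/35
CG = +√(1/35) = +0.169031

+0.169031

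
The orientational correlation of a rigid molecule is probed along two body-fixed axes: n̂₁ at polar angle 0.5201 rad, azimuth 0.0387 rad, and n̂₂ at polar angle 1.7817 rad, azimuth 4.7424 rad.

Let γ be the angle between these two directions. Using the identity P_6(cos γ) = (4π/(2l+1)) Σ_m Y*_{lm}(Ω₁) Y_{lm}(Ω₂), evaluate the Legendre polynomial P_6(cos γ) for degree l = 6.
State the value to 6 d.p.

-0.108655

Summing Y*_{l m}(θ₁,φ₁)·Y_{l m}(θ₂,φ₂) over m ∈ [−6, 6]; prefactor 4π/(2·6+1) = 0.966644:
  m=-6: Y*=0.00708 + 0.00167j  Y=-0.41549 + 0.07563j  product -0.00307 - 0.00016j
  m=-5: Y*=0.04320 + 0.00846j  Y=-0.04682 - 0.30968j  product 0.00060 - 0.01377j
  m=-4: Y*=0.15661 + 0.02444j  Y=-0.16773 + 0.02023j  product -0.02676 - 0.00093j
  m=-3: Y*=0.36408 + 0.04246j  Y=-0.02886 - 0.31973j  product 0.00307 - 0.11763j
  m=-2: Y*=0.49386 + 0.03830j  Y=-0.08534 + 0.00513j  product -0.04234 - 0.00074j
  m=-1: Y*=0.19915 + 0.00771j  Y=-0.00949 - 0.31599j  product 0.00055 - 0.06300j
  m=+0: Y*=-0.37601 + 0.00000j  Y=-0.06255 + 0.00000j  product 0.02352 + 0.00000j
  m=+1: Y*=-0.19915 + 0.00771j  Y=0.00949 - 0.31599j  product 0.00055 + 0.06300j
  m=+2: Y*=0.49386 - 0.03830j  Y=-0.08534 - 0.00513j  product -0.04234 + 0.00074j
  m=+3: Y*=-0.36408 + 0.04246j  Y=0.02886 - 0.31973j  product 0.00307 + 0.11763j
  m=+4: Y*=0.15661 - 0.02444j  Y=-0.16773 - 0.02023j  product -0.02676 + 0.00093j
  m=+5: Y*=-0.04320 + 0.00846j  Y=0.04682 - 0.30968j  product 0.00060 + 0.01377j
  m=+6: Y*=0.00708 - 0.00167j  Y=-0.41549 - 0.07563j  product -0.00307 + 0.00016j
Σ over m = -0.11240 - 0.00000j; ×(4π/13) → -0.10866 - 0.00000j. Real part: -0.108655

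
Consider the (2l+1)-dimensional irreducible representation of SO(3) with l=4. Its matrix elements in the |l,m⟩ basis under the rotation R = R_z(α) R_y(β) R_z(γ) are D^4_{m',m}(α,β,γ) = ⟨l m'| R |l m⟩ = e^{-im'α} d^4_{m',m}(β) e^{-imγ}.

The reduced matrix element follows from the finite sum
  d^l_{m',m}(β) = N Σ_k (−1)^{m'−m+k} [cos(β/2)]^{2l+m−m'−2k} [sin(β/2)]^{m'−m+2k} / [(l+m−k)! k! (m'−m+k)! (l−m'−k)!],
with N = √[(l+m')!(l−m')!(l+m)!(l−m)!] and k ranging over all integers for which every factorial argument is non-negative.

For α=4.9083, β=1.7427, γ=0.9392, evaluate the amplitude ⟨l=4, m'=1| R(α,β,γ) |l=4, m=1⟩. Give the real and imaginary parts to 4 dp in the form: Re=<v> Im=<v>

Re=0.3073 Im=0.1431

D^4_{1,1}(4.9083,1.7427,0.9392) = e^{-i·1·4.9083}·d^4_{1,1}(1.7427)·e^{-i·1·0.9392}. Compute d first:
With c≡cos(β/2)=0.643794 and s≡sin(β/2)=0.765199, N=[120·6·120·6]^{1/2}=720.000000
Admissible k: 0..3 (factorial args all ≥0)
  k=0: (−1)^0·720.0000/(720)·0.6438^8·0.7652^0 = +0.029510
  k=1: (−1)^1·720.0000/(48)·0.6438^6·0.7652^2 = -0.625348
  k=2: (−1)^2·720.0000/(24)·0.6438^4·0.7652^4 = +1.766877
  k=3: (−1)^3·720.0000/(72)·0.6438^2·0.7652^6 = -0.832031
d^4_{1,1}(1.7427) = +0.029510 -0.625348 +1.766877 -0.832031 = +0.339008
D = (+0.194660+0.980871i)·(+0.339008)·(+0.590434-0.807086i) = +0.307338+0.143072i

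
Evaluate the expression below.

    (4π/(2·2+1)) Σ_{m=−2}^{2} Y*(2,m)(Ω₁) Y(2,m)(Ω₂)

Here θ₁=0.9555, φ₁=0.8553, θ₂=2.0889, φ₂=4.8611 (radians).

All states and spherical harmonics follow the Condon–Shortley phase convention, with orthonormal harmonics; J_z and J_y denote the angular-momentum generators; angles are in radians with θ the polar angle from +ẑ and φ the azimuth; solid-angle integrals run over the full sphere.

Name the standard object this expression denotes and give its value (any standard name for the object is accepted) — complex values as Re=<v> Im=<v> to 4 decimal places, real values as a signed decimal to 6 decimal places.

Legendre polynomial (addition theorem), +0.335765

This sum is the spherical-harmonic addition theorem: it equals the Legendre polynomial P_l(cos γ) of the angle γ between the two directions.
Summing Y*_{l m}(θ₁,φ₁)·Y_{l m}(θ₂,φ₂) over m ∈ [−2, 2]; prefactor 4π/(2·2+1) = 2.513274:
  m=-2: (-0.03589 + 0.25507j) × (-0.27874 + 0.08544j) = -0.01179 - 0.07416j  (running Σ = -0.01179 - 0.07416j)
  m=-1: (0.23887 + 0.27484j) × (-0.04925 - 0.32871j) = 0.07858 - 0.09205j  (running Σ = 0.06679 - 0.16622j)
  m=0: (-0.00016 + 0.00000j) × (-0.08334 + 0.00000j) = 0.00001 + 0.00000j  (running Σ = 0.06681 - 0.16622j)
  m=1: (-0.23887 + 0.27484j) × (0.04925 - 0.32871j) = 0.07858 + 0.09205j  (running Σ = 0.14538 - 0.07416j)
  m=2: (-0.03589 - 0.25507j) × (-0.27874 - 0.08544j) = -0.01179 + 0.07416j  (running Σ = 0.13360 - 0.00000j)
Accumulated sum 0.13360 - 0.00000j; after 4π/(2l+1) scaling, 0.33576 - 0.00000j ⇒ P_2 = 0.335765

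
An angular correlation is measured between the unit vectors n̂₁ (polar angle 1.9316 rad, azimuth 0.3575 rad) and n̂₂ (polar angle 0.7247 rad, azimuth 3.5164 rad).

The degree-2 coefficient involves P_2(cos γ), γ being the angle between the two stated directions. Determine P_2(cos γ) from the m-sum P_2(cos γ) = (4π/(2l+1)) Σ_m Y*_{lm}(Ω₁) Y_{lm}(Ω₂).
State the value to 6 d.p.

0.673366

Addition theorem: P_2(cos γ) = (4π/5) Σ_m Y*_{lm}(Ω₁) Y_{lm}(Ω₂), m = −2…2:
  m=-2: Y*=+0.255323+0.221686i  Y=+0.124248-0.115659i  product +0.057363-0.001986i
  m=-1: Y*=-0.239037-0.089292i  Y=-0.356813+0.140372i  product +0.097825-0.001693i
  m=+0: Y*=-0.197472-0.000000i  Y=+0.214986+0.000000i  product -0.042454-0.000000i
  m=+1: Y*=+0.239037-0.089292i  Y=+0.356813+0.140372i  product +0.097825+0.001693i
  m=+2: Y*=+0.255323-0.221686i  Y=+0.124248+0.115659i  product +0.057363+0.001986i
Accumulated sum +0.267924+0.000000i; after 4π/(2l+1) scaling, +0.673366+0.000000i ⇒ P_2 = 0.673366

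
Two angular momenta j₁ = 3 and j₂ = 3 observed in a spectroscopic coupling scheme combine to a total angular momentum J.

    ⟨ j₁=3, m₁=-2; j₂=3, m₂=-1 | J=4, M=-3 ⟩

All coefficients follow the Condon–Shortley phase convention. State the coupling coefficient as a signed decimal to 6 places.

-0.301511  (= −√(1/11))

j₁+j₂−J=2  J+j₁−j₂=4  J−j₁+j₂=4  j₁+j₂+J+1=11
(j₁±m₁, j₂±m₂, J±M) = (1,5,2,4,1,7)
P² = 82944/11
sum k=1..2:
  [1] −1/144 = -1/144
  [2] +1/288 = 1/288
S = -1/288
C² = P²·S² = 1/11 ; C = -0.301511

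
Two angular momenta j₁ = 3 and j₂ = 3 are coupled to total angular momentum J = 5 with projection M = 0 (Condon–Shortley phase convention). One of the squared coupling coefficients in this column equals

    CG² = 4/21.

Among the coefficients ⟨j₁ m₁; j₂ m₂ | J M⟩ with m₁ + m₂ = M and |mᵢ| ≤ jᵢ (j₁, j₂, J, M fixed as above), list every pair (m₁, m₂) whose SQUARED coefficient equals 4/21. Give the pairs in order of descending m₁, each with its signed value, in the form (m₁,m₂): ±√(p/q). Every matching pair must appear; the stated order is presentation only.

(2,-2): +√(4/21); (-2,2): −√(4/21)

Admissible pairs with m₁+m₂ = M = 0: (-3,3), (-2,2), (-1,1), (0,0), (1,-1), (2,-2), (3,-3)
  (m₁,m₂)=(3,-3): CG² = 1/84, CG = +√(1/84)
  (m₁,m₂)=(2,-2): CG² = 4/21, CG = +√(4/21)   ← matches the target
  (m₁,m₂)=(1,-1): CG² = 25/84, CG = +√(25/84)
  (m₁,m₂)=(0,0): CG² = 0/1, CG = 0
  (m₁,m₂)=(-1,1): CG² = 25/84, CG = −√(25/84)
  (m₁,m₂)=(-2,2): CG² = 4/21, CG = −√(4/21)   ← matches the target
  (m₁,m₂)=(-3,3): CG² = 1/84, CG = −√(1/84)
Pairs with CG² = 4/21: (2,-2): +√(4/21); (-2,2): −√(4/21)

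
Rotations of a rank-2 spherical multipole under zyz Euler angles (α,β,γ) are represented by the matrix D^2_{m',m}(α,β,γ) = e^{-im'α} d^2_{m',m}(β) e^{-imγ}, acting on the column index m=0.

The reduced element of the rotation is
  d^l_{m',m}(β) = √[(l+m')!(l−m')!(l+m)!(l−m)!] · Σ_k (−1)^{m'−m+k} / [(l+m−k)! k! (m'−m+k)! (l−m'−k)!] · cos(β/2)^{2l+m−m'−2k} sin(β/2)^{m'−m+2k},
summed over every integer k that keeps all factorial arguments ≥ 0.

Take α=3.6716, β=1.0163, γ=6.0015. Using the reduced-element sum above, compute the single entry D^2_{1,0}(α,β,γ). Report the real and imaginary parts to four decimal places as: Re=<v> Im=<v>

First d^2_{1,0}(β=1.0163), then the phase factors e^{-i(1)α} and e^{-i(0)γ}:
c=cos(1.016300/2)=0.873646, s=sin(1.016300/2)=0.486562; N=√[6·1·2·2]=4.898979
k∈{0,1} keeps every argument non-negative
  k=0: (−1)^1·4.8990/(2)·0.8736^3·0.4866^1 = -0.794731
  k=1: (−1)^2·4.8990/(2)·0.8736^1·0.4866^3 = +0.246505
d^2_{1,0}(1.0163) = -0.794731 +0.246505 = -0.548227
D = (-0.862803+0.505540i)·(-0.548227)·(+1.000000+0.000000i) = +0.473012-0.277150i

Re=0.4730 Im=-0.2772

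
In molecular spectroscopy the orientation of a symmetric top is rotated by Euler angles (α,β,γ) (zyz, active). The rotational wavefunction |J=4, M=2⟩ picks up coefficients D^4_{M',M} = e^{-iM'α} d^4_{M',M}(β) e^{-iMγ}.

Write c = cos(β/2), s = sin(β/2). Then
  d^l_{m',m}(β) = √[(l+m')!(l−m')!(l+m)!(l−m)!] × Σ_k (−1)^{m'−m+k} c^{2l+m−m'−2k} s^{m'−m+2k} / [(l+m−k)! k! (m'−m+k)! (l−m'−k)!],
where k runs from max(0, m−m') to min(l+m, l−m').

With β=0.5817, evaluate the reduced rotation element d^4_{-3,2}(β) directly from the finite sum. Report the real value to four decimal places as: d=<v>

d^4_{-3,2}(β=0.5817) via the finite sum:
With c≡cos(β/2)=0.958000 and s≡sin(β/2)=0.286767, N=[1·5040·720·2]^{1/2}=2693.993318
k∈{5,6} keeps every argument non-negative
  k=5: (−1)^0·2693.9933/(240)·0.9580^3·0.2868^5 = +0.019139
  k=6: (−1)^1·2693.9933/(720)·0.9580^1·0.2868^7 = -0.000572
d^4_{-3,2}(0.5817) = +0.019139 -0.000572 = +0.018568

d=0.0186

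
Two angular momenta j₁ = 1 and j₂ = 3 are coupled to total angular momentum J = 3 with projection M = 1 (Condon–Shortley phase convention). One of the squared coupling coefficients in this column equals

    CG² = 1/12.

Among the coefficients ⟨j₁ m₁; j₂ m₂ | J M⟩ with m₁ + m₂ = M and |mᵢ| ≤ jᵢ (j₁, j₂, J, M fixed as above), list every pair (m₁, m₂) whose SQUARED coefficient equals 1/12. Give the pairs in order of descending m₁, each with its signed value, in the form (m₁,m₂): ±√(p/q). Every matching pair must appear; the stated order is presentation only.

(0,1): −√(1/12)

Admissible pairs with m₁+m₂ = M = 1: (-1,2), (0,1), (1,0)
  (m₁,m₂)=(1,0): CG² = 1/2, CG = +√(1/2)
  (m₁,m₂)=(0,1): CG² = 1/12, CG = −√(1/12)   ← matches the target
  (m₁,m₂)=(-1,2): CG² = 5/12, CG = −√(5/12)
Pairs with CG² = 1/12: (0,1): −√(1/12)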